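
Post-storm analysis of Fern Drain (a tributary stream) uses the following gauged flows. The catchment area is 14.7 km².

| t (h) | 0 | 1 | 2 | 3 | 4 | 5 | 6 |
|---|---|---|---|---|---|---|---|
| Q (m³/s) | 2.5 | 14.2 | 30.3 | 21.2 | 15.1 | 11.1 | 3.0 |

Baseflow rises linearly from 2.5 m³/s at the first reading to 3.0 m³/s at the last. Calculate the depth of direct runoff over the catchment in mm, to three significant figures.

Direct runoff: 0.00, 11.62, 27.63, 18.45, 12.27, 8.18, 0.00 m³/s; ΣQ_DR = 78.15 m³/s.
V = ΣQ_DR · Δt = 78.15 × 3600 s = 2.813 × 10^5 m³.
Over A = 14.7 km², depth = V / A = 19.1 mm.

d ≈ 19.1 mm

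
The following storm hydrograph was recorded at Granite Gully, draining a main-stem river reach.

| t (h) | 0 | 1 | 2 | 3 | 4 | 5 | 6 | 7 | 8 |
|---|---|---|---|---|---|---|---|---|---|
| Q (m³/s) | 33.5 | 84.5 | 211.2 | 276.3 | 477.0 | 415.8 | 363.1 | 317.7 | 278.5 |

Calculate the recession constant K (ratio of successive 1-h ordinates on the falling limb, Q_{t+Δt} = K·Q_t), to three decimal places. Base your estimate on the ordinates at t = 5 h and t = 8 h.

Using the recession-limb readings at t = 5 h and t = 8 h: Q falls from 415.8 to 278.5 m³/s over 3 intervals.
K = (Q₂/Q₁)^(1/3) = (278.5/415.8)^(1/3) = 0.875.

K ≈ 0.875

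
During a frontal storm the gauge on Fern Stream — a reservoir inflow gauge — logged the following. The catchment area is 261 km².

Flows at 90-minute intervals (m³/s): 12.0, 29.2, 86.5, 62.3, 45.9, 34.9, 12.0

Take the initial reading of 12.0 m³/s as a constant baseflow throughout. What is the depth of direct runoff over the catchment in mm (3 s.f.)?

Direct runoff: 0.0, 17.2, 74.5, 50.3, 33.9, 22.9, 0.0 m³/s; ΣQ_DR = 198.8 m³/s.
V = ΣQ_DR · Δt = 198.8 × 5400 s = 1.074 × 10^6 m³.
Over A = 261 km², depth = V / A = 4.11 mm.

d ≈ 4.11 mm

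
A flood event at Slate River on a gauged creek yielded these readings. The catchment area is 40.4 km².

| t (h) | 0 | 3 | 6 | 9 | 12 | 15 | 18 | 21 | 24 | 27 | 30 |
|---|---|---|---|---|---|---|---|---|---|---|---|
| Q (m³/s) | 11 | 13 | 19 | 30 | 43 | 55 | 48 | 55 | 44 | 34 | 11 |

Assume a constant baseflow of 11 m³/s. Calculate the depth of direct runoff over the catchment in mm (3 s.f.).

Direct runoff: 0.0, 2.0, 8.0, 19.0, 32.0, 44.0, 37.0, 44.0, 33.0, 23.0, 0.0 m³/s; ΣQ_DR = 242.0 m³/s.
V = ΣQ_DR · Δt = 242.0 × 10800 s = 2.614 × 10^6 m³.
Over A = 40.4 km², depth = V / A = 64.7 mm.

d ≈ 64.7 mm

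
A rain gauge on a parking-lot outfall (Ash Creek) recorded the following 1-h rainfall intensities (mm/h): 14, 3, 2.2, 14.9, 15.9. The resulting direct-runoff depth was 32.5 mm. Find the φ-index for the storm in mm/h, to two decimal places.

Only the 3 blocks with intensity above φ contribute runoff: 14, 14.9, 15.9 mm/h.
Σ(I−φ)·Δt = d  ⇒  (14+14.9+15.9 − 3φ)·1 = 32.5
φ = (44.80 − 32.5/1) / 3 = 4.10 mm/h.

φ ≈ 4.10 mm/h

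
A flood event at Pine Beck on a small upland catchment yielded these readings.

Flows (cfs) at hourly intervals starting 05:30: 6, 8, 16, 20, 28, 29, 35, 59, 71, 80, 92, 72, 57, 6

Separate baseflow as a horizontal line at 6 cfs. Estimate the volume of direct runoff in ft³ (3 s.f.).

Direct-runoff ordinates (Q − Q_b): 0.0, 2.0, 10.0, 14.0, 22.0, 23.0, 29.0, 53.0, 65.0, 74.0, 86.0, 66.0, 51.0, 0.0 cfs.
ΣQ_DR = 495.0 cfs.
With Δt = 1 h = 3600 s, V = ΣQ_DR · Δt = 495.0 × 3600 = 1.78 × 10^6 ft³.

V ≈ 1.78 × 10^6 ft³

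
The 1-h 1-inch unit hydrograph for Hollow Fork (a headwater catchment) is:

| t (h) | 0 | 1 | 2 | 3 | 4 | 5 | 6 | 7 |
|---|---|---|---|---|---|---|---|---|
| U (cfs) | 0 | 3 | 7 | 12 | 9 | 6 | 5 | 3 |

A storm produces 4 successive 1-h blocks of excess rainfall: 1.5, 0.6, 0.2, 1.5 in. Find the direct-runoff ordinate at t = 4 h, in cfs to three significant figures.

Q ≈ 26.6 cfs

By discrete convolution, Q_j = Σ (P_i / 1 in) · U_{j−i}.
At t = 4 h (j=4): Q = (1.5/1)·9 + (0.6/1)·12 + (0.2/1)·7 + (1.5/1)·3 = 26.6 cfs.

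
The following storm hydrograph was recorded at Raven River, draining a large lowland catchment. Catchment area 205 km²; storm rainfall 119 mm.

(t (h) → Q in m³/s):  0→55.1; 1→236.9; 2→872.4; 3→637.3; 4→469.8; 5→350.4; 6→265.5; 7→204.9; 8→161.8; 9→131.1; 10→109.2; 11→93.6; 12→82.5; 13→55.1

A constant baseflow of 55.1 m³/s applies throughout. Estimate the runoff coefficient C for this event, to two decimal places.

C ≈ 0.44

ΣQ_DR = 2954 m³/s; V = ΣQ_DR·Δt = 1.064 × 10^7 m³.
Runoff depth d = V / A = 51.88 mm.
C = d / P = 51.88 / 119 = 0.44.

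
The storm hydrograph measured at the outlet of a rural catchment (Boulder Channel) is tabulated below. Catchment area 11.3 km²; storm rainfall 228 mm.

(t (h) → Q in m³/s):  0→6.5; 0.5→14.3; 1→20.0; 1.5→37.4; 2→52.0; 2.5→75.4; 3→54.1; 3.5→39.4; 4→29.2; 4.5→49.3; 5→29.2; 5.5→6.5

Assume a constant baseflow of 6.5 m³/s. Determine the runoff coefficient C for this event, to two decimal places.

ΣQ_DR = 335.3 m³/s; V = ΣQ_DR·Δt = 6.035 × 10^5 m³.
Runoff depth d = V / A = 53.41 mm.
C = d / P = 53.41 / 228 = 0.23.

C ≈ 0.23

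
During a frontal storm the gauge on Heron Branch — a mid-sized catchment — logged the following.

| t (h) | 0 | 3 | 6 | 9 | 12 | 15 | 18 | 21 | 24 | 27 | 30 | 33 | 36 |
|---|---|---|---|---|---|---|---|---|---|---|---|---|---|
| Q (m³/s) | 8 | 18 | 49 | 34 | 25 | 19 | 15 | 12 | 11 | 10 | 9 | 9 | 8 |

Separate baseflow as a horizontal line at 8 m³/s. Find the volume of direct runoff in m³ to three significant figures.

Direct-runoff ordinates (Q − Q_b): 0.0, 10.0, 41.0, 26.0, 17.0, 11.0, 7.0, 4.0, 3.0, 2.0, 1.0, 1.0, 0.0 m³/s.
ΣQ_DR = 123.0 m³/s.
With Δt = 3 h = 10800 s, V = ΣQ_DR · Δt = 123.0 × 10800 = 1.33 × 10^6 m³.

V ≈ 1.33 × 10^6 m³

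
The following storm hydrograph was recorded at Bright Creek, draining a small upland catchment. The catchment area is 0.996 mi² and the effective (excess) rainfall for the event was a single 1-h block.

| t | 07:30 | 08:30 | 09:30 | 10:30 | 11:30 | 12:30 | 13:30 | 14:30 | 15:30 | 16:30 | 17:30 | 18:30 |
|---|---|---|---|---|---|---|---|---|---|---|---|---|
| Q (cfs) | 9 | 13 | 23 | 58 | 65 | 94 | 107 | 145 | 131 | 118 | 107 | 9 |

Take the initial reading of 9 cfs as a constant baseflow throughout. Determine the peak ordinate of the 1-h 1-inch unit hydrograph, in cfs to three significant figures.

Direct runoff: 0.0, 4.0, 14.0, 49.0, 56.0, 85.0, 98.0, 136.0, 122.0, 109.0, 98.0, 0.0 cfs; ΣQ_DR = 771.0 cfs, peak = 136.0 cfs.
Runoff depth d = ΣQ_DR·Δt / A = 771.0 × 3600 / (0.996 mi²) = 1.200 in.
The 1-inch UH is the DRH scaled by (1 in)/d, so U_p = 136.0 × 1/1.200 = 113 cfs.

U_p ≈ 113 cfs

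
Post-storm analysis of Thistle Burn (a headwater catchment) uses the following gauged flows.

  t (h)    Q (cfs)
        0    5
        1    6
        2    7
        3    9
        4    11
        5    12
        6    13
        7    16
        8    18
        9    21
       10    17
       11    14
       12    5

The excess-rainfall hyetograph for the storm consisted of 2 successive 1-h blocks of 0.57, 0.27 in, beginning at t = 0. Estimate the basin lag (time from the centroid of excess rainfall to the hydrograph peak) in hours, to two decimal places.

Centroid of excess rainfall: t_c = Σ P_i·t̄_i / ΣP_i = 0.8214 h (block centres at 0.5, 1.5 h).
Hydrograph peak occurs at t = 9 h, so basin lag t_L = 9 − 0.8214 = 8.18 h.

t_L ≈ 8.18 h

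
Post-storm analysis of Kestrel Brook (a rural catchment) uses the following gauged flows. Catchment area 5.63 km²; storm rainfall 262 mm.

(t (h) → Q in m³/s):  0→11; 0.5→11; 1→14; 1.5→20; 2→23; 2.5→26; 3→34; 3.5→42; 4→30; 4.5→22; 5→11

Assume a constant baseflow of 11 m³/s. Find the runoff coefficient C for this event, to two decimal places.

C ≈ 0.15

ΣQ_DR = 123.0 m³/s; V = ΣQ_DR·Δt = 2.214 × 10^5 m³.
Runoff depth d = V / A = 39.33 mm.
C = d / P = 39.33 / 262 = 0.15.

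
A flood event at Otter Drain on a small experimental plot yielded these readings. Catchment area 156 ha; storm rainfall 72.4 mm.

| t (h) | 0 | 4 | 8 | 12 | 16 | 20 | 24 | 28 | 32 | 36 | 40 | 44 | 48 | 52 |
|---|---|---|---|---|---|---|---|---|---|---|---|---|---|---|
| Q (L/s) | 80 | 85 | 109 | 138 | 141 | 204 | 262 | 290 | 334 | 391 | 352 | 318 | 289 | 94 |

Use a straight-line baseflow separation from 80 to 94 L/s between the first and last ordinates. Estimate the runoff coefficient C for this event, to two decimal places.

ΣQ_DR = 1869 L/s; V = ΣQ_DR·Δt = 2.691 × 10^7 L.
Runoff depth d = V / A = 17.25 mm.
C = d / P = 17.25 / 72.4 = 0.24.

C ≈ 0.24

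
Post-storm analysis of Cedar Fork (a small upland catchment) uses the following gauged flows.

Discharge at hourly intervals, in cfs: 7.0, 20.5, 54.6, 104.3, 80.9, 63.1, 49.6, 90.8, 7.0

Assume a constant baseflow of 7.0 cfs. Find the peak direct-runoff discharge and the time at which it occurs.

Subtracting baseflow gives direct-runoff ordinates: 0.0, 13.5, 47.6, 97.3, 73.9, 56.1, 42.6, 83.8, 0.0 cfs.
The maximum is 97.3 cfs, occurring at the reading for t = 3 h.

Q_p = 97.3 cfs at t = 3 h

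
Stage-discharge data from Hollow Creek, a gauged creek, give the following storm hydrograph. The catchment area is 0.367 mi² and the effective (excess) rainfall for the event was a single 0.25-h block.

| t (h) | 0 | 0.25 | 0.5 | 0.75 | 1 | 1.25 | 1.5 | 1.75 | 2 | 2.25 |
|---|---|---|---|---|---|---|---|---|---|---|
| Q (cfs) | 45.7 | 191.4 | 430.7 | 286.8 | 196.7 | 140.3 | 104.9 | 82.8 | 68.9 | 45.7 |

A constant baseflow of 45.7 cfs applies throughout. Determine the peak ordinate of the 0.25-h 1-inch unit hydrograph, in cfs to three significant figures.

U_p ≈ 321 cfs

Direct runoff: 0.0, 145.7, 385.0, 241.1, 151.0, 94.6, 59.2, 37.1, 23.2, 0.0 cfs; ΣQ_DR = 1137 cfs, peak = 385.0 cfs.
Runoff depth d = ΣQ_DR·Δt / A = 1137 × 900 / (0.367 mi²) = 1.200 in.
The 1-inch UH is the DRH scaled by (1 in)/d, so U_p = 385.0 × 1/1.200 = 321 cfs.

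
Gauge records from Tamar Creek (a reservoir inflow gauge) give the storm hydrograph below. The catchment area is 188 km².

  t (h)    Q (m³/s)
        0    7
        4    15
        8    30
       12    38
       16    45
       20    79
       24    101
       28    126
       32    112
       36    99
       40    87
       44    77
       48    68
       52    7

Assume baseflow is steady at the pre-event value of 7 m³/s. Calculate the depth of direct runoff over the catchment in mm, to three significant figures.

d ≈ 60.7 mm

Direct runoff: 0.0, 8.0, 23.0, 31.0, 38.0, 72.0, 94.0, 119.0, 105.0, 92.0, 80.0, 70.0, 61.0, 0.0 m³/s; ΣQ_DR = 793.0 m³/s.
V = ΣQ_DR · Δt = 793.0 × 14400 s = 1.142 × 10^7 m³.
Over A = 188 km², depth = V / A = 60.7 mm.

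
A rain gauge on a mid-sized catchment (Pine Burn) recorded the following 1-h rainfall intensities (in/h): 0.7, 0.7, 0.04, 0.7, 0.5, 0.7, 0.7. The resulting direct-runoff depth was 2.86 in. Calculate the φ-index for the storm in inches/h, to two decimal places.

φ ≈ 0.19 in/h

Only the 6 blocks with intensity above φ contribute runoff: 0.7, 0.7, 0.7, 0.5, 0.7, 0.7 in/h.
Σ(I−φ)·Δt = d  ⇒  (0.7+0.7+0.7+0.5+0.7+0.7 − 6φ)·1 = 2.86
φ = (4.000 − 2.86/1) / 6 = 0.19 in/h.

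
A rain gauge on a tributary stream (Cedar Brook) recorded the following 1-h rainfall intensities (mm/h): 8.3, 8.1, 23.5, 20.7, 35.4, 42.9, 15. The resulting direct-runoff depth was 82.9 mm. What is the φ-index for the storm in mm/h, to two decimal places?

Only the 5 blocks with intensity above φ contribute runoff: 23.5, 20.7, 35.4, 42.9, 15 mm/h.
Σ(I−φ)·Δt = d  ⇒  (23.5+20.7+35.4+42.9+15 − 5φ)·1 = 82.9
φ = (137.5 − 82.9/1) / 5 = 10.92 mm/h.

φ ≈ 10.92 mm/h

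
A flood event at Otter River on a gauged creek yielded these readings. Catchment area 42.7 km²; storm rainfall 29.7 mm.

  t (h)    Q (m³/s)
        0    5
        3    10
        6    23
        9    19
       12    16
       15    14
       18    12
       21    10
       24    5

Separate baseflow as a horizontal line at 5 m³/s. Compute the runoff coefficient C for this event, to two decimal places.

ΣQ_DR = 69.00 m³/s; V = ΣQ_DR·Δt = 7.452 × 10^5 m³.
Runoff depth d = V / A = 17.45 mm.
C = d / P = 17.45 / 29.7 = 0.59.

C ≈ 0.59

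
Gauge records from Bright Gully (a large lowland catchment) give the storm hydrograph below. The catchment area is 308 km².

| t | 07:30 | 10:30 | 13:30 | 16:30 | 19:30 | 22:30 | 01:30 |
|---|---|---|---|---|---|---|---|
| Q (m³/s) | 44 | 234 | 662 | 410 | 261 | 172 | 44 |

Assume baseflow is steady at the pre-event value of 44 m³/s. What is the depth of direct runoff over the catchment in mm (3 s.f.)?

Direct runoff: 0.0, 190.0, 618.0, 366.0, 217.0, 128.0, 0.0 m³/s; ΣQ_DR = 1519 m³/s.
V = ΣQ_DR · Δt = 1519 × 10800 s = 1.641 × 10^7 m³.
Over A = 308 km², depth = V / A = 53.3 mm.

d ≈ 53.3 mm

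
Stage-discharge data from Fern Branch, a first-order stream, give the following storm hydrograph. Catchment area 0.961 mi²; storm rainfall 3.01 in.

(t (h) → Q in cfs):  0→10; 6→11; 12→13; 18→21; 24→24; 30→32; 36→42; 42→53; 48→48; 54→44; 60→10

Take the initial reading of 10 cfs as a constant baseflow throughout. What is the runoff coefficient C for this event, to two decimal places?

C ≈ 0.64

ΣQ_DR = 198.0 cfs; V = ΣQ_DR·Δt = 4.277 × 10^6 ft³.
Runoff depth d = V / A = 1.916 in.
C = d / P = 1.916 / 3.01 = 0.64.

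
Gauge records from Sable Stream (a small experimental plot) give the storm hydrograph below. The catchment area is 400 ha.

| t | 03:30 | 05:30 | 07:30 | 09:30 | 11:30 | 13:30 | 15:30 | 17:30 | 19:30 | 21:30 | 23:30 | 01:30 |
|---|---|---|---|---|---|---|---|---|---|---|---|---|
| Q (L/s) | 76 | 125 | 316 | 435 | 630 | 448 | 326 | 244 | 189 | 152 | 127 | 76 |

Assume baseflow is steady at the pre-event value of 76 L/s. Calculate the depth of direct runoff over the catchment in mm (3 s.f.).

d ≈ 4.02 mm

Direct runoff: 0.0, 49.0, 240.0, 359.0, 554.0, 372.0, 250.0, 168.0, 113.0, 76.0, 51.0, 0.0 L/s; ΣQ_DR = 2232 L/s.
V = ΣQ_DR · Δt = 2232 × 7200 s = 1.607 × 10^7 L.
Over A = 400 ha, depth = V / A = 4.02 mm.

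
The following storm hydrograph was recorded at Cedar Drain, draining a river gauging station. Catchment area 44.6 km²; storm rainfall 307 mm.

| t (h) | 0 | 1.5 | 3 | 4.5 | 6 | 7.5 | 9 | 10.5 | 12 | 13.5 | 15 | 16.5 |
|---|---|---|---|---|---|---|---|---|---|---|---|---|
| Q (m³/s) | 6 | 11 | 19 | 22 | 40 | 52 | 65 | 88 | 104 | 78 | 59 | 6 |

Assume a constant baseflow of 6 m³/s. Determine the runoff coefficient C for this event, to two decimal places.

ΣQ_DR = 478.0 m³/s; V = ΣQ_DR·Δt = 2.581 × 10^6 m³.
Runoff depth d = V / A = 57.87 mm.
C = d / P = 57.87 / 307 = 0.19.

C ≈ 0.19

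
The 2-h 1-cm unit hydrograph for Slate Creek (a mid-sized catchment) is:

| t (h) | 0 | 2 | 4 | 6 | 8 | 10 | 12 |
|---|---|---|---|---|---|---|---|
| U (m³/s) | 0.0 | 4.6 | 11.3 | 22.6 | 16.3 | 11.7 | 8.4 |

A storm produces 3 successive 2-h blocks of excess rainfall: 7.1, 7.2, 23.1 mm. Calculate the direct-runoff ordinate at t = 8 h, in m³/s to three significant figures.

By discrete convolution, Q_j = Σ (P_i / 10 mm) · U_{j−i}.
At t = 8 h (j=4): Q = (7.1/10)·16.3 + (7.2/10)·22.6 + (23.1/10)·11.3 = 53.9 m³/s.

Q ≈ 53.9 m³/s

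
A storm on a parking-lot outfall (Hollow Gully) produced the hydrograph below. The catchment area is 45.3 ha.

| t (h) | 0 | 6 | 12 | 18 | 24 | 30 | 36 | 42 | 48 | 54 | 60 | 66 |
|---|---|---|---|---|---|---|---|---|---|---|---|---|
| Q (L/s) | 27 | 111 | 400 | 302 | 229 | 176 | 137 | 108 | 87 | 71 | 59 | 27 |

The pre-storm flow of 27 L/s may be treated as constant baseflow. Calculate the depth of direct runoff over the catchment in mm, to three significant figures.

Direct runoff: 0.0, 84.0, 373.0, 275.0, 202.0, 149.0, 110.0, 81.0, 60.0, 44.0, 32.0, 0.0 L/s; ΣQ_DR = 1410 L/s.
V = ΣQ_DR · Δt = 1410 × 21600 s = 3.046 × 10^7 L.
Over A = 45.3 ha, depth = V / A = 67.2 mm.

d ≈ 67.2 mm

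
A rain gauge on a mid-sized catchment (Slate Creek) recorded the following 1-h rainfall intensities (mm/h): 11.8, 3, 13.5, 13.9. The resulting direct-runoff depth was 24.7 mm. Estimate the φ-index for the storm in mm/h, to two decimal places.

φ ≈ 4.83 mm/h

Only the 3 blocks with intensity above φ contribute runoff: 11.8, 13.5, 13.9 mm/h.
Σ(I−φ)·Δt = d  ⇒  (11.8+13.5+13.9 − 3φ)·1 = 24.7
φ = (39.20 − 24.7/1) / 3 = 4.83 mm/h.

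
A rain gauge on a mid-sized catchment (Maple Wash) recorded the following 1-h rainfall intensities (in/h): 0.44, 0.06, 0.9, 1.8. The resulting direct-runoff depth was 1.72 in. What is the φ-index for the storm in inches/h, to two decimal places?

Only the 2 blocks with intensity above φ contribute runoff: 0.9, 1.8 in/h.
Σ(I−φ)·Δt = d  ⇒  (0.9+1.8 − 2φ)·1 = 1.72
φ = (2.700 − 1.72/1) / 2 = 0.49 in/h.

φ ≈ 0.49 in/h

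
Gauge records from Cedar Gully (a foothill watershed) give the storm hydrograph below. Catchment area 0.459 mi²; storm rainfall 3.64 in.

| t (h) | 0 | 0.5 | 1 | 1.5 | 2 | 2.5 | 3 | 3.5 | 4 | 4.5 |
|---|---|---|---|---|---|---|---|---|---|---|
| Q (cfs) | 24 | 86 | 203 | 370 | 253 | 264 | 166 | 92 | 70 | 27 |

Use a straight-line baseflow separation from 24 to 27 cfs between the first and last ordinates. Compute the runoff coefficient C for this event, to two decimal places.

ΣQ_DR = 1300 cfs; V = ΣQ_DR·Δt = 2.340 × 10^6 ft³.
Runoff depth d = V / A = 2.194 in.
C = d / P = 2.194 / 3.64 = 0.60.

C ≈ 0.60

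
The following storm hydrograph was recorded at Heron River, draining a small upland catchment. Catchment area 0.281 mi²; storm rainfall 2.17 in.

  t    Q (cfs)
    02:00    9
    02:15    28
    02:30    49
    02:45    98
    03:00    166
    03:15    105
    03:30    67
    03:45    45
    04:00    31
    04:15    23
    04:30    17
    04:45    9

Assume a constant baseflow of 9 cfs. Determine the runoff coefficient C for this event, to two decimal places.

ΣQ_DR = 539.0 cfs; V = ΣQ_DR·Δt = 4.851 × 10^5 ft³.
Runoff depth d = V / A = 0.7431 in.
C = d / P = 0.7431 / 2.17 = 0.34.

C ≈ 0.34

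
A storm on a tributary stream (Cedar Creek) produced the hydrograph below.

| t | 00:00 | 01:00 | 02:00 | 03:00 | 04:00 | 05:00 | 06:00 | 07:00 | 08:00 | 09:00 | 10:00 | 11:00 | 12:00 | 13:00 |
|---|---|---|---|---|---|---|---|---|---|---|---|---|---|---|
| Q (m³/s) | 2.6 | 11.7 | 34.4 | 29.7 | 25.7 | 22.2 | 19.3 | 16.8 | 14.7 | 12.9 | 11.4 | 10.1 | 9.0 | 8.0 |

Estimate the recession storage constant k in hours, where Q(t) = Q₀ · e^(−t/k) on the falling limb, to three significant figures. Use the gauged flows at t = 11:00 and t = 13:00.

On the falling limb, Q drops from 10.1 to 8.0 m³/s between t = 11:00 and t = 13:00 (Δt = 2 h).
k = −Δt / ln(Q₂/Q₁) = −2 / ln(8.0/10.1) = 8.58 h.

k ≈ 8.58 h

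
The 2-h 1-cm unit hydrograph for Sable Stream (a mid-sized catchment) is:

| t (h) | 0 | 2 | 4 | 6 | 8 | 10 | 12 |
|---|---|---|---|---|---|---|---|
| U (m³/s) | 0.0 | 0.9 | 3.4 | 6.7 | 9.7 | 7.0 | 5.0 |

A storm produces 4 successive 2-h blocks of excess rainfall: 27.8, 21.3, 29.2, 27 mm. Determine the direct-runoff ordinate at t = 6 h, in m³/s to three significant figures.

Q ≈ 28.5 m³/s

By discrete convolution, Q_j = Σ (P_i / 10 mm) · U_{j−i}.
At t = 6 h (j=3): Q = (27.8/10)·6.7 + (21.3/10)·3.4 + (29.2/10)·0.9 + (27/10)·0.0 = 28.5 m³/s.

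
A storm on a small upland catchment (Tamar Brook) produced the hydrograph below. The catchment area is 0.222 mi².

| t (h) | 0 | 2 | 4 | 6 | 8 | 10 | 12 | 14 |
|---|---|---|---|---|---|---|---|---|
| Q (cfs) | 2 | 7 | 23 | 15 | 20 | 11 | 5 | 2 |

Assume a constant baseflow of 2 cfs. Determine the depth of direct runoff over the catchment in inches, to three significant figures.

Direct runoff: 0.0, 5.0, 21.0, 13.0, 18.0, 9.0, 3.0, 0.0 cfs; ΣQ_DR = 69.00 cfs.
V = ΣQ_DR · Δt = 69.00 × 7200 s = 4.968 × 10^5 ft³.
Over A = 0.222 mi², depth = V / A = 0.963 in.

d ≈ 0.963 in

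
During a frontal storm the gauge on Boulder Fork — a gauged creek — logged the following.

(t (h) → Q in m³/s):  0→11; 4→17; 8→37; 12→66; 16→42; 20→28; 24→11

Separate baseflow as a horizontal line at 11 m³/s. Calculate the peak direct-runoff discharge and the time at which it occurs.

Subtracting baseflow gives direct-runoff ordinates: 0.0, 6.0, 26.0, 55.0, 31.0, 17.0, 0.0 m³/s.
The maximum is 55.0 m³/s, occurring at the reading for t = 12 h.

Q_p = 55.0 m³/s at t = 12 h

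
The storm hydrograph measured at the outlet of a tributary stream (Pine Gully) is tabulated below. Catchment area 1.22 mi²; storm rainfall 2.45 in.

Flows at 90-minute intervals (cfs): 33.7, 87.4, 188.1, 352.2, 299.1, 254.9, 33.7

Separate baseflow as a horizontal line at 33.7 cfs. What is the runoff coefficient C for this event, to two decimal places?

ΣQ_DR = 1013 cfs; V = ΣQ_DR·Δt = 5.471 × 10^6 ft³.
Runoff depth d = V / A = 1.930 in.
C = d / P = 1.930 / 2.45 = 0.79.

C ≈ 0.79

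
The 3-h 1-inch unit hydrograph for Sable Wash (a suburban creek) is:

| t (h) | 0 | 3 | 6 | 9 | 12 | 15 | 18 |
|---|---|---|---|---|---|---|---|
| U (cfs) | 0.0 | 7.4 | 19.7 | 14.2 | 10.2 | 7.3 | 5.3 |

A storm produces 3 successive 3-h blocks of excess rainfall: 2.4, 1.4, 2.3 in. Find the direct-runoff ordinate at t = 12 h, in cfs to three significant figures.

Q ≈ 89.7 cfs

By discrete convolution, Q_j = Σ (P_i / 1 in) · U_{j−i}.
At t = 12 h (j=4): Q = (2.4/1)·10.2 + (1.4/1)·14.2 + (2.3/1)·19.7 = 89.7 cfs.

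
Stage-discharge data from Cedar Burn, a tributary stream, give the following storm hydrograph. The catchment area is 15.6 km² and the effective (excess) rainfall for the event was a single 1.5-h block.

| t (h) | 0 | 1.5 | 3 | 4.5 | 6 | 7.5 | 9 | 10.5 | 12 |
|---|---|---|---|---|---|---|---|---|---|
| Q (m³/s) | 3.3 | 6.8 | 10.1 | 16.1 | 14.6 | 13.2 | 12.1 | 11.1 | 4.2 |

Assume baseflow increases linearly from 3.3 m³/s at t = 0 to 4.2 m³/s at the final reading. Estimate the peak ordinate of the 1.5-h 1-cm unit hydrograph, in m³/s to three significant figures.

U_p ≈ 6.23 m³/s

Direct runoff: 0.00, 3.39, 6.58, 12.46, 10.85, 9.34, 8.12, 7.01, 0.00 m³/s; ΣQ_DR = 57.75 m³/s, peak = 12.46 m³/s.
Runoff depth d = ΣQ_DR·Δt / A = 57.75 × 5400 / (15.6 km²) = 19.99 mm.
The 1-cm UH is the DRH scaled by (10 mm)/d, so U_p = 12.46 × 10/19.99 = 6.23 m³/s.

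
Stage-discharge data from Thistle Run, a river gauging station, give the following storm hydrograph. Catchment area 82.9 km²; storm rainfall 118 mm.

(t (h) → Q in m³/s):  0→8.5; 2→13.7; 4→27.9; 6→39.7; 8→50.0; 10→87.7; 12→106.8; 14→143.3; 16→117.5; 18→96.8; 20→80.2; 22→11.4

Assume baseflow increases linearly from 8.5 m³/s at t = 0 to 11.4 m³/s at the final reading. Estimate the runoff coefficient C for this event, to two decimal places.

ΣQ_DR = 664.1 m³/s; V = ΣQ_DR·Δt = 4.782 × 10^6 m³.
Runoff depth d = V / A = 57.68 mm.
C = d / P = 57.68 / 118 = 0.49.

C ≈ 0.49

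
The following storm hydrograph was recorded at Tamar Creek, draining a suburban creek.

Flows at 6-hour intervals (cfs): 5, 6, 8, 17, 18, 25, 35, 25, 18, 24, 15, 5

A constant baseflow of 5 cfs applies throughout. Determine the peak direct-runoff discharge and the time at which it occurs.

Q_p = 30.0 cfs at t = 36 h

Subtracting baseflow gives direct-runoff ordinates: 0.0, 1.0, 3.0, 12.0, 13.0, 20.0, 30.0, 20.0, 13.0, 19.0, 10.0, 0.0 cfs.
The maximum is 30.0 cfs, occurring at the reading for t = 36 h.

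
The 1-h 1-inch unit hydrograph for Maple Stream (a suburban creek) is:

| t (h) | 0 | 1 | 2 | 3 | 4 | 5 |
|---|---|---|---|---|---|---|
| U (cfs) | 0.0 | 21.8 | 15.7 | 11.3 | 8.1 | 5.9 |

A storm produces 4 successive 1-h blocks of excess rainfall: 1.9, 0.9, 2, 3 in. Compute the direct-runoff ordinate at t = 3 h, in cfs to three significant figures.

Q ≈ 79.2 cfs

By discrete convolution, Q_j = Σ (P_i / 1 in) · U_{j−i}.
At t = 3 h (j=3): Q = (1.9/1)·11.3 + (0.9/1)·15.7 + (2/1)·21.8 + (3/1)·0.0 = 79.2 cfs.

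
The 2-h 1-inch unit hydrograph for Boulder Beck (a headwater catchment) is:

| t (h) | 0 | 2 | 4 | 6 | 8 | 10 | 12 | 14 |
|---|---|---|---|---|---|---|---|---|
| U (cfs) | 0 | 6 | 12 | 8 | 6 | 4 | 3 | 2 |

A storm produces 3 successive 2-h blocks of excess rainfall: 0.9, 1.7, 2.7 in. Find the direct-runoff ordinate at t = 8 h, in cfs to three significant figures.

Q ≈ 51.4 cfs

By discrete convolution, Q_j = Σ (P_i / 1 in) · U_{j−i}.
At t = 8 h (j=4): Q = (0.9/1)·6 + (1.7/1)·8 + (2.7/1)·12 = 51.4 cfs.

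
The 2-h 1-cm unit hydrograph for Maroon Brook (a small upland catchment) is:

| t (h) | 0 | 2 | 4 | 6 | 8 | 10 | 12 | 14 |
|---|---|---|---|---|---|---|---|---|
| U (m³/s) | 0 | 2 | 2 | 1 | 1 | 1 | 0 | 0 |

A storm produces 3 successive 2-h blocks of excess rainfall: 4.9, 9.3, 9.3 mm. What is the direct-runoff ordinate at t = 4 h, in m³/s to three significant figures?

Q ≈ 2.84 m³/s

By discrete convolution, Q_j = Σ (P_i / 10 mm) · U_{j−i}.
At t = 4 h (j=2): Q = (4.9/10)·2 + (9.3/10)·2 + (9.3/10)·0 = 2.84 m³/s.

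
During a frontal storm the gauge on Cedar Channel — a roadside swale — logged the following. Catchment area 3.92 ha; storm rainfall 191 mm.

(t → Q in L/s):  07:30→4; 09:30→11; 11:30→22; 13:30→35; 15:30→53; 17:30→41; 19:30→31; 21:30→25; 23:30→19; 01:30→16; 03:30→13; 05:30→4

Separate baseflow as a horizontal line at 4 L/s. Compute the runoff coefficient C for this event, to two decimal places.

ΣQ_DR = 226.0 L/s; V = ΣQ_DR·Δt = 1.627 × 10^6 L.
Runoff depth d = V / A = 41.51 mm.
C = d / P = 41.51 / 191 = 0.22.

C ≈ 0.22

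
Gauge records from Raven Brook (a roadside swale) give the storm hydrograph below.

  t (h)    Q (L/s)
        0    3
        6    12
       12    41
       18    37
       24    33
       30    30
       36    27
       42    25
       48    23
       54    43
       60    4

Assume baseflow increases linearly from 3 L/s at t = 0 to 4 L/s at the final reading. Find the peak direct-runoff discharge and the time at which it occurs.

Subtracting baseflow gives direct-runoff ordinates: 0.00, 8.90, 37.80, 33.70, 29.60, 26.50, 23.40, 21.30, 19.20, 39.10, 0.00 L/s.
The maximum is 39.10 L/s, occurring at the reading for t = 54 h.

Q_p = 39.10 L/s at t = 54 h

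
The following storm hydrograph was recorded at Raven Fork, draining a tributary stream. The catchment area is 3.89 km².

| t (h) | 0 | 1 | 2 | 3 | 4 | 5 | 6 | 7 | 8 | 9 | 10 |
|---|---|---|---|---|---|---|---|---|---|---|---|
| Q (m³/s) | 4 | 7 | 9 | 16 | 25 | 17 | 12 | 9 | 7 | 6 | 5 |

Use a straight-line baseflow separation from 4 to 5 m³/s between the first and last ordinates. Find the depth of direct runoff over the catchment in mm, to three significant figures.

Direct runoff: 0.00, 2.90, 4.80, 11.70, 20.60, 12.50, 7.40, 4.30, 2.20, 1.10, 0.00 m³/s; ΣQ_DR = 67.50 m³/s.
V = ΣQ_DR · Δt = 67.50 × 3600 s = 2.430 × 10^5 m³.
Over A = 3.89 km², depth = V / A = 62.5 mm.

d ≈ 62.5 mm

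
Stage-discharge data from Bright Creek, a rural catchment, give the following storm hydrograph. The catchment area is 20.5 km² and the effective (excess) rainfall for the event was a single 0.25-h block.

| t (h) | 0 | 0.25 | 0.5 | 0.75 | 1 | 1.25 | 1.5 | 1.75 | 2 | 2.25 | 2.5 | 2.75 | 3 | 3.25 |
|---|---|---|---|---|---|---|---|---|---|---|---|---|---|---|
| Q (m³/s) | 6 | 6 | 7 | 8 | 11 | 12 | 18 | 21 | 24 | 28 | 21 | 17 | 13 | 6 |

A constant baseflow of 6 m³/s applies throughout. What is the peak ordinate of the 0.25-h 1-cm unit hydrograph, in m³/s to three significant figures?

Direct runoff: 0.0, 0.0, 1.0, 2.0, 5.0, 6.0, 12.0, 15.0, 18.0, 22.0, 15.0, 11.0, 7.0, 0.0 m³/s; ΣQ_DR = 114.0 m³/s, peak = 22.0 m³/s.
Runoff depth d = ΣQ_DR·Δt / A = 114.0 × 900 / (20.5 km²) = 5.005 mm.
The 1-cm UH is the DRH scaled by (10 mm)/d, so U_p = 22.0 × 10/5.005 = 44.0 m³/s.

U_p ≈ 44.0 m³/s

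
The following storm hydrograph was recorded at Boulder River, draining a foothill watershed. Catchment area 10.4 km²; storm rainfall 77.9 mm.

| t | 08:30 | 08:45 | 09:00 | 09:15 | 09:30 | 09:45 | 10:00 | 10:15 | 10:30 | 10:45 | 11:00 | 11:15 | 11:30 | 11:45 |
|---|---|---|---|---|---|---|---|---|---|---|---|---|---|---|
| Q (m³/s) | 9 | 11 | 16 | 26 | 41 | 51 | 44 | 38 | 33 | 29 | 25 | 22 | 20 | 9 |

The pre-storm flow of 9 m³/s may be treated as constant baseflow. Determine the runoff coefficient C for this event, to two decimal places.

ΣQ_DR = 248.0 m³/s; V = ΣQ_DR·Δt = 2.232 × 10^5 m³.
Runoff depth d = V / A = 21.46 mm.
C = d / P = 21.46 / 77.9 = 0.28.

C ≈ 0.28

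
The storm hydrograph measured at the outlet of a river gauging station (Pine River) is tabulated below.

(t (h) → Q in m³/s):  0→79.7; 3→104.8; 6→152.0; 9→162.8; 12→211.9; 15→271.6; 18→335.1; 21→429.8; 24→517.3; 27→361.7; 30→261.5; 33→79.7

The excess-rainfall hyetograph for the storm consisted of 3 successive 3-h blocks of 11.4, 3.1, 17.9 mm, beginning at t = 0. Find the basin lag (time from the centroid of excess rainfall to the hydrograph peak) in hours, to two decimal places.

Centroid of excess rainfall: t_c = Σ P_i·t̄_i / ΣP_i = 5.1019 h (block centres at 1.5, 4.5, 7.5 h).
Hydrograph peak occurs at t = 24 h, so basin lag t_L = 24 − 5.1019 = 18.90 h.

t_L ≈ 18.90 h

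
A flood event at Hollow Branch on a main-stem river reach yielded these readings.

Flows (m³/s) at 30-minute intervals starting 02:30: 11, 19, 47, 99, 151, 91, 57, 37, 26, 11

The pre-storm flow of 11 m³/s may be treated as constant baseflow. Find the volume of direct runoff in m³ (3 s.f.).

V ≈ 7.90 × 10^5 m³

Direct-runoff ordinates (Q − Q_b): 0.0, 8.0, 36.0, 88.0, 140.0, 80.0, 46.0, 26.0, 15.0, 0.0 m³/s.
ΣQ_DR = 439.0 m³/s.
With Δt = 0.5 h = 1800 s, V = ΣQ_DR · Δt = 439.0 × 1800 = 7.90 × 10^5 m³.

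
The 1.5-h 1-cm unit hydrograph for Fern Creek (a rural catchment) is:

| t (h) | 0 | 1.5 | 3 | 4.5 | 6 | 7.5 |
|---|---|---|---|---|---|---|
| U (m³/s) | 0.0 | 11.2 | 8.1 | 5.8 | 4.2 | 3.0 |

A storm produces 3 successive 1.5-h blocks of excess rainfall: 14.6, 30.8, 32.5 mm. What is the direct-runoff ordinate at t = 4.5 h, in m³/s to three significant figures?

Q ≈ 69.8 m³/s

By discrete convolution, Q_j = Σ (P_i / 10 mm) · U_{j−i}.
At t = 4.5 h (j=3): Q = (14.6/10)·5.8 + (30.8/10)·8.1 + (32.5/10)·11.2 = 69.8 m³/s.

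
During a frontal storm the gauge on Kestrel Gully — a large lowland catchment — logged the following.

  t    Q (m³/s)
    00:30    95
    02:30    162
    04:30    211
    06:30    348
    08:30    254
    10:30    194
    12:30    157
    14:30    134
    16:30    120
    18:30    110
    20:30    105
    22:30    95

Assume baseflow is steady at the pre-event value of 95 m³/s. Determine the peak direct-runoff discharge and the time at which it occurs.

Subtracting baseflow gives direct-runoff ordinates: 0.0, 67.0, 116.0, 253.0, 159.0, 99.0, 62.0, 39.0, 25.0, 15.0, 10.0, 0.0 m³/s.
The maximum is 253.0 m³/s, occurring at the reading for t = 06:30.

Q_p = 253.0 m³/s at t = 06:30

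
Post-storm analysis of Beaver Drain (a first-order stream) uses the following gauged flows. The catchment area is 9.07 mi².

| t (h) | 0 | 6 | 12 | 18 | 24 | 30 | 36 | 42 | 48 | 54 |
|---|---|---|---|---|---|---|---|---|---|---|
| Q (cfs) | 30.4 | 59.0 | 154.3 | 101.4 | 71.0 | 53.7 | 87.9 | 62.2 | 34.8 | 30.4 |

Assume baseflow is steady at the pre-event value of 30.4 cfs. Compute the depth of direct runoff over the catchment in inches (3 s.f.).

d ≈ 0.391 in

Direct runoff: 0.0, 28.6, 123.9, 71.0, 40.6, 23.3, 57.5, 31.8, 4.4, 0.0 cfs; ΣQ_DR = 381.1 cfs.
V = ΣQ_DR · Δt = 381.1 × 21600 s = 8.232 × 10^6 ft³.
Over A = 9.07 mi², depth = V / A = 0.391 in.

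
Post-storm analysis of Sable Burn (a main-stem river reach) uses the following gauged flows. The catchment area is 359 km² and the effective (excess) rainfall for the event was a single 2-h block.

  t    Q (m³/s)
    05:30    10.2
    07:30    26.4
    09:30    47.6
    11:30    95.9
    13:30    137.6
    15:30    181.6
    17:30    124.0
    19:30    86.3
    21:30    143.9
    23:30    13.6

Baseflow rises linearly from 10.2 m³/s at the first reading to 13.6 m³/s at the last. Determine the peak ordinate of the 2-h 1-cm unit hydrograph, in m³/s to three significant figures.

Direct runoff: 0.00, 15.82, 36.64, 84.57, 125.89, 169.51, 111.53, 73.46, 130.68, 0.00 m³/s; ΣQ_DR = 748.1 m³/s, peak = 169.51 m³/s.
Runoff depth d = ΣQ_DR·Δt / A = 748.1 × 7200 / (359 km²) = 15.00 mm.
The 1-cm UH is the DRH scaled by (10 mm)/d, so U_p = 169.51 × 10/15.00 = 113 m³/s.

U_p ≈ 113 m³/s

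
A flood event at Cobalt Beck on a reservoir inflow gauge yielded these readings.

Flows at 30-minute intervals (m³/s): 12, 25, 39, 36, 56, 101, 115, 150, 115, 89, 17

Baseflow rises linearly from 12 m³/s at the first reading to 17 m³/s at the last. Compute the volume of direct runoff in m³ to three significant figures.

Direct-runoff ordinates (Q − Q_b): 0.00, 12.50, 26.00, 22.50, 42.00, 86.50, 100.00, 134.50, 99.00, 72.50, 0.00 m³/s.
ΣQ_DR = 595.5 m³/s.
With Δt = 0.5 h = 1800 s, V = ΣQ_DR · Δt = 595.5 × 1800 = 1.07 × 10^6 m³.

V ≈ 1.07 × 10^6 m³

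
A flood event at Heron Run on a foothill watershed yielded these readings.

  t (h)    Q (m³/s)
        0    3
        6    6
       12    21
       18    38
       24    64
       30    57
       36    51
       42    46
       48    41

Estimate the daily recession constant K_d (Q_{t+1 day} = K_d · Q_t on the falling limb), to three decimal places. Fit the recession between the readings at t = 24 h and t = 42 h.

Between t = 24 h and t = 42 h the flow falls from 64 to 46 m³/s over 3×6 h = 18 h.
Per-interval ratio K = (46/64)^(1/3) = 0.8958; K_d = K^(24/6) = 0.644.

K_d ≈ 0.644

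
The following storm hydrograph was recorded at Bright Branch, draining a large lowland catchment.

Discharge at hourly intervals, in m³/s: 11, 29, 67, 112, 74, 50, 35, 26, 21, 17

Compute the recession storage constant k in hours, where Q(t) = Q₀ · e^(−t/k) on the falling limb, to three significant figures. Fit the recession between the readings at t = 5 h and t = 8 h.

k ≈ 3.46 h

On the falling limb, Q drops from 50 to 21 m³/s between t = 5 h and t = 8 h (Δt = 3 h).
k = −Δt / ln(Q₂/Q₁) = −3 / ln(21/50) = 3.46 h.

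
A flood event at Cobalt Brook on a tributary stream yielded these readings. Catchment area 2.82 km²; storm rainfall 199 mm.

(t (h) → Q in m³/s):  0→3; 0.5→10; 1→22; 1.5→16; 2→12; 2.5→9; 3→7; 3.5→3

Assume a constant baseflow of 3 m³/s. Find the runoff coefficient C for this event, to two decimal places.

ΣQ_DR = 58.00 m³/s; V = ΣQ_DR·Δt = 1.044 × 10^5 m³.
Runoff depth d = V / A = 37.02 mm.
C = d / P = 37.02 / 199 = 0.19.

C ≈ 0.19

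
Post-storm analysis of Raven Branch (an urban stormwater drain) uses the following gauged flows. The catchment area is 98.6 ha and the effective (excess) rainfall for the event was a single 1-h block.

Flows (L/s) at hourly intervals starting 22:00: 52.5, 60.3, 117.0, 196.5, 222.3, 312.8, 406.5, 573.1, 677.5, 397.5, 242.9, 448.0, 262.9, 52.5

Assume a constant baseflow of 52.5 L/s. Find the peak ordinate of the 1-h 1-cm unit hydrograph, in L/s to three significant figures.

Direct runoff: 0.0, 7.8, 64.5, 144.0, 169.8, 260.3, 354.0, 520.6, 625.0, 345.0, 190.4, 395.5, 210.4, 0.0 L/s; ΣQ_DR = 3287 L/s, peak = 625.0 L/s.
Runoff depth d = ΣQ_DR·Δt / A = 3287 × 3600 / (98.6 ha) = 12.00 mm.
The 1-cm UH is the DRH scaled by (10 mm)/d, so U_p = 625.0 × 10/12.00 = 521 L/s.

U_p ≈ 521 L/s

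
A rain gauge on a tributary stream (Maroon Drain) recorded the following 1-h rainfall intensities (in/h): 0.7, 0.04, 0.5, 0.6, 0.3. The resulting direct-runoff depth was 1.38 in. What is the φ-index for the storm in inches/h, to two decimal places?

Only the 4 blocks with intensity above φ contribute runoff: 0.7, 0.5, 0.6, 0.3 in/h.
Σ(I−φ)·Δt = d  ⇒  (0.7+0.5+0.6+0.3 − 4φ)·1 = 1.38
φ = (2.100 − 1.38/1) / 4 = 0.18 in/h.

φ ≈ 0.18 in/h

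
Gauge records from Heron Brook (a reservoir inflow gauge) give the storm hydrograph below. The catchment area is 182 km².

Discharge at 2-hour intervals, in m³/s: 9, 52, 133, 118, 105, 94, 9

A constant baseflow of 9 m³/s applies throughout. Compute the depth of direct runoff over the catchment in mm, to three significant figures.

d ≈ 18.1 mm

Direct runoff: 0.0, 43.0, 124.0, 109.0, 96.0, 85.0, 0.0 m³/s; ΣQ_DR = 457.0 m³/s.
V = ΣQ_DR · Δt = 457.0 × 7200 s = 3.290 × 10^6 m³.
Over A = 182 km², depth = V / A = 18.1 mm.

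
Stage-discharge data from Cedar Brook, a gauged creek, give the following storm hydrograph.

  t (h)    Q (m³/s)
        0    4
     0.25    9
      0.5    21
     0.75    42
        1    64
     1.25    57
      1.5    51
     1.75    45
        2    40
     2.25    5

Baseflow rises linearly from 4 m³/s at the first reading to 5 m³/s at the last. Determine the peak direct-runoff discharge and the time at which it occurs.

Subtracting baseflow gives direct-runoff ordinates: 0.00, 4.89, 16.78, 37.67, 59.56, 52.44, 46.33, 40.22, 35.11, 0.00 m³/s.
The maximum is 59.56 m³/s, occurring at the reading for t = 1 h.

Q_p = 59.56 m³/s at t = 1 h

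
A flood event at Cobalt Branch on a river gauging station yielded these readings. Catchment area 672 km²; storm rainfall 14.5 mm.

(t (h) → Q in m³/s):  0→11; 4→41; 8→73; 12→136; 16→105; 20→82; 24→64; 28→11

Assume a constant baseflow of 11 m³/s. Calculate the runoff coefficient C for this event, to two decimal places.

ΣQ_DR = 435.0 m³/s; V = ΣQ_DR·Δt = 6.264 × 10^6 m³.
Runoff depth d = V / A = 9.321 mm.
C = d / P = 9.321 / 14.5 = 0.64.

C ≈ 0.64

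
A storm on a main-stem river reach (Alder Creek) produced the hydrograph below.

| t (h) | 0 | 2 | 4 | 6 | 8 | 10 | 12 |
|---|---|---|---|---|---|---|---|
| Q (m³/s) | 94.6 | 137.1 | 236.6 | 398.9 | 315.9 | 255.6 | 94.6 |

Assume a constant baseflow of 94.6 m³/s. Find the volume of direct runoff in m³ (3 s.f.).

Direct-runoff ordinates (Q − Q_b): 0.0, 42.5, 142.0, 304.3, 221.3, 161.0, 0.0 m³/s.
ΣQ_DR = 871.1 m³/s.
With Δt = 2 h = 7200 s, V = ΣQ_DR · Δt = 871.1 × 7200 = 6.27 × 10^6 m³.

V ≈ 6.27 × 10^6 m³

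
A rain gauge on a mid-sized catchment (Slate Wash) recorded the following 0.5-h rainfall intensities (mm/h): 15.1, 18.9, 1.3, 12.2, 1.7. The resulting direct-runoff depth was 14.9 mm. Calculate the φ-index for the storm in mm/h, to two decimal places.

Only the 3 blocks with intensity above φ contribute runoff: 15.1, 18.9, 12.2 mm/h.
Σ(I−φ)·Δt = d  ⇒  (15.1+18.9+12.2 − 3φ)·0.5 = 14.9
φ = (46.20 − 14.9/0.5) / 3 = 5.47 mm/h.

φ ≈ 5.47 mm/h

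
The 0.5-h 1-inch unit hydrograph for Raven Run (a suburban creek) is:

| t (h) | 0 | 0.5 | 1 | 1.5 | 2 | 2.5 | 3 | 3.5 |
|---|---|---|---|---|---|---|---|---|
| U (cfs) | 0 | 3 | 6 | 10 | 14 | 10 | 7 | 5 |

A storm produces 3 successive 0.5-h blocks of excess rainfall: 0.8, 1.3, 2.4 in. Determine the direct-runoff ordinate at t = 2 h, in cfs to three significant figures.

Q ≈ 38.6 cfs

By discrete convolution, Q_j = Σ (P_i / 1 in) · U_{j−i}.
At t = 2 h (j=4): Q = (0.8/1)·14 + (1.3/1)·10 + (2.4/1)·6 = 38.6 cfs.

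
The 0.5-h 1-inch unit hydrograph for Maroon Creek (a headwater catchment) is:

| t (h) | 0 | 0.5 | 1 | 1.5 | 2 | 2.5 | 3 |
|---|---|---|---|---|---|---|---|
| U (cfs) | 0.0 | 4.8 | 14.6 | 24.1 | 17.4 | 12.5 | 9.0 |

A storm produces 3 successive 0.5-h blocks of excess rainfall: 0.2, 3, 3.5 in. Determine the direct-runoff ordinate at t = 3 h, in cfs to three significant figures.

Q ≈ 100 cfs

By discrete convolution, Q_j = Σ (P_i / 1 in) · U_{j−i}.
At t = 3 h (j=6): Q = (0.2/1)·9.0 + (3/1)·12.5 + (3.5/1)·17.4 = 100 cfs.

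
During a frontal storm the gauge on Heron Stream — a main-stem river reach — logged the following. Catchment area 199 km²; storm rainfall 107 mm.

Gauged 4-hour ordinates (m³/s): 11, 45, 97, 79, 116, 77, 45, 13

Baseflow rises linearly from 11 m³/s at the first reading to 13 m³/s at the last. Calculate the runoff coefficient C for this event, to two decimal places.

ΣQ_DR = 387.0 m³/s; V = ΣQ_DR·Δt = 5.573 × 10^6 m³.
Runoff depth d = V / A = 28.00 mm.
C = d / P = 28.00 / 107 = 0.26.

C ≈ 0.26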